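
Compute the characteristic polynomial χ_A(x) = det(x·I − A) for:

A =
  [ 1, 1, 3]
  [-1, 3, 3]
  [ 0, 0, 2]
x^3 - 6*x^2 + 12*x - 8

Expanding det(x·I − A) (e.g. by cofactor expansion or by noting that A is similar to its Jordan form J, which has the same characteristic polynomial as A) gives
  χ_A(x) = x^3 - 6*x^2 + 12*x - 8
which factors as (x - 2)^3. The eigenvalues (with algebraic multiplicities) are λ = 2 with multiplicity 3.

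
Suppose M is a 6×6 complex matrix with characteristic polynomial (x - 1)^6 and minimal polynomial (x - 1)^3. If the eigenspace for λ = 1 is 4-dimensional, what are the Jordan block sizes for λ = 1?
Block sizes for λ = 1: [3, 1, 1, 1]

Step 1 — from the characteristic polynomial, algebraic multiplicity of λ = 1 is 6. From dim ker(M − (1)·I) = 4, there are exactly 4 Jordan blocks for λ = 1.
Step 2 — from the minimal polynomial, the factor (x − 1)^3 tells us the largest block for λ = 1 has size 3.
Step 3 — with total size 6, 4 blocks, and largest block 3, the block sizes (in nonincreasing order) are [3, 1, 1, 1].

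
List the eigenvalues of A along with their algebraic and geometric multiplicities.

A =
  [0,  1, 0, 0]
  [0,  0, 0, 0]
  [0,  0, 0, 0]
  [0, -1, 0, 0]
λ = 0: alg = 4, geom = 3

Step 1 — factor the characteristic polynomial to read off the algebraic multiplicities:
  χ_A(x) = x^4

Step 2 — compute geometric multiplicities via the rank-nullity identity g(λ) = n − rank(A − λI):
  rank(A − (0)·I) = 1, so dim ker(A − (0)·I) = n − 1 = 3

Summary:
  λ = 0: algebraic multiplicity = 4, geometric multiplicity = 3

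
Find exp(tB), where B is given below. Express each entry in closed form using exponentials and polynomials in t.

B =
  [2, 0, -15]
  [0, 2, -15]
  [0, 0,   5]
e^{tB} =
  [exp(2*t), 0, -5*exp(5*t) + 5*exp(2*t)]
  [0, exp(2*t), -5*exp(5*t) + 5*exp(2*t)]
  [0, 0, exp(5*t)]

Strategy: write B = P · J · P⁻¹ where J is a Jordan canonical form, so e^{tB} = P · e^{tJ} · P⁻¹, and e^{tJ} can be computed block-by-block.

B has Jordan form
J =
  [2, 0, 0]
  [0, 2, 0]
  [0, 0, 5]
(up to reordering of blocks).

Per-block formulas:
  For a 1×1 block at λ = 2: exp(t · [2]) = [e^(2t)].
  For a 1×1 block at λ = 5: exp(t · [5]) = [e^(5t)].

After assembling e^{tJ} and conjugating by P, we get:

e^{tB} =
  [exp(2*t), 0, -5*exp(5*t) + 5*exp(2*t)]
  [0, exp(2*t), -5*exp(5*t) + 5*exp(2*t)]
  [0, 0, exp(5*t)]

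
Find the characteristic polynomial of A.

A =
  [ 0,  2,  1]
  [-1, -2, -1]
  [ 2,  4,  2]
x^3

Expanding det(x·I − A) (e.g. by cofactor expansion or by noting that A is similar to its Jordan form J, which has the same characteristic polynomial as A) gives
  χ_A(x) = x^3
which factors as x^3. The eigenvalues (with algebraic multiplicities) are λ = 0 with multiplicity 3.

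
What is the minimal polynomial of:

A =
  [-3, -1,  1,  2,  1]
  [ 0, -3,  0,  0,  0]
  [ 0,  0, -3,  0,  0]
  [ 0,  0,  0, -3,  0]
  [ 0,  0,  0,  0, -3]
x^2 + 6*x + 9

The characteristic polynomial is χ_A(x) = (x + 3)^5, so the eigenvalues are known. The minimal polynomial is
  m_A(x) = Π_λ (x − λ)^{k_λ}
where k_λ is the size of the *largest* Jordan block for λ (equivalently, the smallest k with (A − λI)^k v = 0 for every generalised eigenvector v of λ).

  λ = -3: largest Jordan block has size 2, contributing (x + 3)^2

So m_A(x) = (x + 3)^2 = x^2 + 6*x + 9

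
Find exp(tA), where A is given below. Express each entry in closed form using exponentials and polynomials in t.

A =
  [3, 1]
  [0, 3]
e^{tA} =
  [exp(3*t), t*exp(3*t)]
  [0, exp(3*t)]

Strategy: write A = P · J · P⁻¹ where J is a Jordan canonical form, so e^{tA} = P · e^{tJ} · P⁻¹, and e^{tJ} can be computed block-by-block.

A has Jordan form
J =
  [3, 1]
  [0, 3]
(up to reordering of blocks).

Per-block formulas:
  For a 2×2 Jordan block J_2(3): exp(t · J_2(3)) = e^(3t)·(I + t·N), where N is the 2×2 nilpotent shift.

After assembling e^{tJ} and conjugating by P, we get:

e^{tA} =
  [exp(3*t), t*exp(3*t)]
  [0, exp(3*t)]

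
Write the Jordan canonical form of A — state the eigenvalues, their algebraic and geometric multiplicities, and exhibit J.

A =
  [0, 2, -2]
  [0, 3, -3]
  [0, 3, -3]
J_2(0) ⊕ J_1(0)

The characteristic polynomial is
  det(x·I − A) = x^3

Eigenvalues and multiplicities (the geometric multiplicity of λ is n − rank(A − λI), which equals the number of Jordan blocks for λ):
  λ = 0: algebraic multiplicity = 3, geometric multiplicity = 2

Determining the block sizes for each eigenvalue:
  λ = 0: 2 blocks summing to 3 forces exactly one block of size 2 and the rest size 1 → block sizes [2, 1]

Assembling the blocks gives a Jordan form
J =
  [0, 1, 0]
  [0, 0, 0]
  [0, 0, 0]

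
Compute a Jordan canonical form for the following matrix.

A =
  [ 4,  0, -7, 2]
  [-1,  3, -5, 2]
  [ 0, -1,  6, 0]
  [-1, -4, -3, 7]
J_3(5) ⊕ J_1(5)

The characteristic polynomial is
  det(x·I − A) = x^4 - 20*x^3 + 150*x^2 - 500*x + 625 = (x - 5)^4

Eigenvalues and multiplicities (the geometric multiplicity of λ is n − rank(A − λI), which equals the number of Jordan blocks for λ):
  λ = 5: algebraic multiplicity = 4, geometric multiplicity = 2

Determining the block sizes for each eigenvalue:
  λ = 5: with am = 4 and gm = 2, the partition is not yet determined (e.g. several partitions of 4 into 2 parts exist). Let N = A − (5)·I. Computing rank(N^1) = 2, rank(N^2) = 1, rank(N^3) = 0; the number of blocks of size ≥ j is rank(N^{j−1}) − rank(N^j), giving [2, 1, 1]. So we have 1 block(s) of size 3, 1 block(s) of size 1 → block sizes [3, 1]

Assembling the blocks gives a Jordan form
J =
  [5, 1, 0, 0]
  [0, 5, 1, 0]
  [0, 0, 5, 0]
  [0, 0, 0, 5]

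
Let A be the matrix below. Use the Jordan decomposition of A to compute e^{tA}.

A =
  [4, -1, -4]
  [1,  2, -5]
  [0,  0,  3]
e^{tA} =
  [t*exp(3*t) + exp(3*t), -t*exp(3*t), t^2*exp(3*t)/2 - 4*t*exp(3*t)]
  [t*exp(3*t), -t*exp(3*t) + exp(3*t), t^2*exp(3*t)/2 - 5*t*exp(3*t)]
  [0, 0, exp(3*t)]

Strategy: write A = P · J · P⁻¹ where J is a Jordan canonical form, so e^{tA} = P · e^{tJ} · P⁻¹, and e^{tJ} can be computed block-by-block.

A has Jordan form
J =
  [3, 1, 0]
  [0, 3, 1]
  [0, 0, 3]
(up to reordering of blocks).

Per-block formulas:
  For a 3×3 Jordan block J_3(3): exp(t · J_3(3)) = e^(3t)·(I + t·N + (t^2/2)·N^2), where N is the 3×3 nilpotent shift.

After assembling e^{tJ} and conjugating by P, we get:

e^{tA} =
  [t*exp(3*t) + exp(3*t), -t*exp(3*t), t^2*exp(3*t)/2 - 4*t*exp(3*t)]
  [t*exp(3*t), -t*exp(3*t) + exp(3*t), t^2*exp(3*t)/2 - 5*t*exp(3*t)]
  [0, 0, exp(3*t)]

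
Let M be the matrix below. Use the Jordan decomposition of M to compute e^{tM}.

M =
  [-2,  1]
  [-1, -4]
e^{tM} =
  [t*exp(-3*t) + exp(-3*t), t*exp(-3*t)]
  [-t*exp(-3*t), -t*exp(-3*t) + exp(-3*t)]

Strategy: write M = P · J · P⁻¹ where J is a Jordan canonical form, so e^{tM} = P · e^{tJ} · P⁻¹, and e^{tJ} can be computed block-by-block.

M has Jordan form
J =
  [-3,  1]
  [ 0, -3]
(up to reordering of blocks).

Per-block formulas:
  For a 2×2 Jordan block J_2(-3): exp(t · J_2(-3)) = e^(-3t)·(I + t·N), where N is the 2×2 nilpotent shift.

After assembling e^{tJ} and conjugating by P, we get:

e^{tM} =
  [t*exp(-3*t) + exp(-3*t), t*exp(-3*t)]
  [-t*exp(-3*t), -t*exp(-3*t) + exp(-3*t)]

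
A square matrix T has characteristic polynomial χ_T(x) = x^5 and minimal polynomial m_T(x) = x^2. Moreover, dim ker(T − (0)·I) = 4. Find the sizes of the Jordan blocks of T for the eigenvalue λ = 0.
Block sizes for λ = 0: [2, 1, 1, 1]

Step 1 — from the characteristic polynomial, algebraic multiplicity of λ = 0 is 5. From dim ker(T − (0)·I) = 4, there are exactly 4 Jordan blocks for λ = 0.
Step 2 — from the minimal polynomial, the factor (x − 0)^2 tells us the largest block for λ = 0 has size 2.
Step 3 — with total size 5, 4 blocks, and largest block 2, the block sizes (in nonincreasing order) are [2, 1, 1, 1].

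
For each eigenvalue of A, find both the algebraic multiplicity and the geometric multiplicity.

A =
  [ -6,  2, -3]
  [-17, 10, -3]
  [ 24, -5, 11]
λ = 5: alg = 3, geom = 1

Step 1 — factor the characteristic polynomial to read off the algebraic multiplicities:
  χ_A(x) = (x - 5)^3

Step 2 — compute geometric multiplicities via the rank-nullity identity g(λ) = n − rank(A − λI):
  rank(A − (5)·I) = 2, so dim ker(A − (5)·I) = n − 2 = 1

Summary:
  λ = 5: algebraic multiplicity = 3, geometric multiplicity = 1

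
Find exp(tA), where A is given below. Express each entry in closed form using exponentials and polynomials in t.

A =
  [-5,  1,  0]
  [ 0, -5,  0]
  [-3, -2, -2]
e^{tA} =
  [exp(-5*t), t*exp(-5*t), 0]
  [0, exp(-5*t), 0]
  [-exp(-2*t) + exp(-5*t), t*exp(-5*t) - exp(-2*t) + exp(-5*t), exp(-2*t)]

Strategy: write A = P · J · P⁻¹ where J is a Jordan canonical form, so e^{tA} = P · e^{tJ} · P⁻¹, and e^{tJ} can be computed block-by-block.

A has Jordan form
J =
  [-5,  1,  0]
  [ 0, -5,  0]
  [ 0,  0, -2]
(up to reordering of blocks).

Per-block formulas:
  For a 2×2 Jordan block J_2(-5): exp(t · J_2(-5)) = e^(-5t)·(I + t·N), where N is the 2×2 nilpotent shift.
  For a 1×1 block at λ = -2: exp(t · [-2]) = [e^(-2t)].

After assembling e^{tJ} and conjugating by P, we get:

e^{tA} =
  [exp(-5*t), t*exp(-5*t), 0]
  [0, exp(-5*t), 0]
  [-exp(-2*t) + exp(-5*t), t*exp(-5*t) - exp(-2*t) + exp(-5*t), exp(-2*t)]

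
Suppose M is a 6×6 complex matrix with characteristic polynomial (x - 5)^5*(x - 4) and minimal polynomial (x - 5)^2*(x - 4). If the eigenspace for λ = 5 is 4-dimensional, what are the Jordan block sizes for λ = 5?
Block sizes for λ = 5: [2, 1, 1, 1]

Step 1 — from the characteristic polynomial, algebraic multiplicity of λ = 5 is 5. From dim ker(M − (5)·I) = 4, there are exactly 4 Jordan blocks for λ = 5.
Step 2 — from the minimal polynomial, the factor (x − 5)^2 tells us the largest block for λ = 5 has size 2.
Step 3 — with total size 5, 4 blocks, and largest block 2, the block sizes (in nonincreasing order) are [2, 1, 1, 1].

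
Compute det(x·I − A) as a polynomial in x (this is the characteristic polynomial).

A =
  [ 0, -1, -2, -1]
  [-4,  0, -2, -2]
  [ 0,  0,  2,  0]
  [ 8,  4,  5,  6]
x^4 - 8*x^3 + 24*x^2 - 32*x + 16

Expanding det(x·I − A) (e.g. by cofactor expansion or by noting that A is similar to its Jordan form J, which has the same characteristic polynomial as A) gives
  χ_A(x) = x^4 - 8*x^3 + 24*x^2 - 32*x + 16
which factors as (x - 2)^4. The eigenvalues (with algebraic multiplicities) are λ = 2 with multiplicity 4.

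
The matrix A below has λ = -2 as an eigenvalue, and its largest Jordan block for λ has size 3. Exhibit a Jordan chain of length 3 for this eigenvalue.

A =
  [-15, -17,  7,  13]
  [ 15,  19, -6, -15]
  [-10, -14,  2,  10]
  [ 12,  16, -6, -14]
A Jordan chain for λ = -2 of length 3:
v_1 = (-26, 30, -20, 24)ᵀ
v_2 = (-17, 21, -14, 16)ᵀ
v_3 = (0, 1, 0, 0)ᵀ

Let N = A − (-2)·I. We want v_3 with N^3 v_3 = 0 but N^2 v_3 ≠ 0; then v_{j-1} := N · v_j for j = 3, …, 2.

Pick v_3 = (0, 1, 0, 0)ᵀ.
Then v_2 = N · v_3 = (-17, 21, -14, 16)ᵀ.
Then v_1 = N · v_2 = (-26, 30, -20, 24)ᵀ.

Sanity check: (A − (-2)·I) v_1 = (0, 0, 0, 0)ᵀ = 0. ✓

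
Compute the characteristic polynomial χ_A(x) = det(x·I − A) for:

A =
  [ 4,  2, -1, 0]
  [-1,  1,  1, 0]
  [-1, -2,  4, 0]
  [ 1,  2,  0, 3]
x^4 - 12*x^3 + 54*x^2 - 108*x + 81

Expanding det(x·I − A) (e.g. by cofactor expansion or by noting that A is similar to its Jordan form J, which has the same characteristic polynomial as A) gives
  χ_A(x) = x^4 - 12*x^3 + 54*x^2 - 108*x + 81
which factors as (x - 3)^4. The eigenvalues (with algebraic multiplicities) are λ = 3 with multiplicity 4.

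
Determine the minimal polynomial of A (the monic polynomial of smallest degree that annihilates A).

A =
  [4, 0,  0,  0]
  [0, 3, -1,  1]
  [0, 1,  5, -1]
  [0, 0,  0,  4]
x^2 - 8*x + 16

The characteristic polynomial is χ_A(x) = (x - 4)^4, so the eigenvalues are known. The minimal polynomial is
  m_A(x) = Π_λ (x − λ)^{k_λ}
where k_λ is the size of the *largest* Jordan block for λ (equivalently, the smallest k with (A − λI)^k v = 0 for every generalised eigenvector v of λ).

  λ = 4: largest Jordan block has size 2, contributing (x − 4)^2

So m_A(x) = (x - 4)^2 = x^2 - 8*x + 16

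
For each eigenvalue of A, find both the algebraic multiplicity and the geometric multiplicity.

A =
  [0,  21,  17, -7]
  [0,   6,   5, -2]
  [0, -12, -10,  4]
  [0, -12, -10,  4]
λ = 0: alg = 4, geom = 2

Step 1 — factor the characteristic polynomial to read off the algebraic multiplicities:
  χ_A(x) = x^4

Step 2 — compute geometric multiplicities via the rank-nullity identity g(λ) = n − rank(A − λI):
  rank(A − (0)·I) = 2, so dim ker(A − (0)·I) = n − 2 = 2

Summary:
  λ = 0: algebraic multiplicity = 4, geometric multiplicity = 2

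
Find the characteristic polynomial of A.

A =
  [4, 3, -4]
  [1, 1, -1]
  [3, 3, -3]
x^3 - 2*x^2 + x

Expanding det(x·I − A) (e.g. by cofactor expansion or by noting that A is similar to its Jordan form J, which has the same characteristic polynomial as A) gives
  χ_A(x) = x^3 - 2*x^2 + x
which factors as x*(x - 1)^2. The eigenvalues (with algebraic multiplicities) are λ = 0 with multiplicity 1, λ = 1 with multiplicity 2.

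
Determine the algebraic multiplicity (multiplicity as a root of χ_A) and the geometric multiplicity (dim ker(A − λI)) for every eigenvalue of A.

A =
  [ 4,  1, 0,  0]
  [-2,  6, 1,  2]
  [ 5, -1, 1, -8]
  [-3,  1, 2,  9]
λ = 5: alg = 4, geom = 2

Step 1 — factor the characteristic polynomial to read off the algebraic multiplicities:
  χ_A(x) = (x - 5)^4

Step 2 — compute geometric multiplicities via the rank-nullity identity g(λ) = n − rank(A − λI):
  rank(A − (5)·I) = 2, so dim ker(A − (5)·I) = n − 2 = 2

Summary:
  λ = 5: algebraic multiplicity = 4, geometric multiplicity = 2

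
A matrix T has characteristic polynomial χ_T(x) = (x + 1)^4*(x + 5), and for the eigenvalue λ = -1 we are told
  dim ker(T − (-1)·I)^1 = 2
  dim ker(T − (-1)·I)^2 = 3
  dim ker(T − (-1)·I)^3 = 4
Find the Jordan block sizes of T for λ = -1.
Block sizes for λ = -1: [3, 1]

From the dimensions of kernels of powers, the number of Jordan blocks of size at least j is d_j − d_{j−1} where d_j = dim ker(N^j) (with d_0 = 0). Computing the differences gives [2, 1, 1].
The number of blocks of size exactly k is (#blocks of size ≥ k) − (#blocks of size ≥ k + 1), so the partition is: 1 block(s) of size 1, 1 block(s) of size 3.
In nonincreasing order the block sizes are [3, 1].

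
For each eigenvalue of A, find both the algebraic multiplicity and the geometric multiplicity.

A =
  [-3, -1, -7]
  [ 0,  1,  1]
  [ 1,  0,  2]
λ = 0: alg = 3, geom = 1

Step 1 — factor the characteristic polynomial to read off the algebraic multiplicities:
  χ_A(x) = x^3

Step 2 — compute geometric multiplicities via the rank-nullity identity g(λ) = n − rank(A − λI):
  rank(A − (0)·I) = 2, so dim ker(A − (0)·I) = n − 2 = 1

Summary:
  λ = 0: algebraic multiplicity = 3, geometric multiplicity = 1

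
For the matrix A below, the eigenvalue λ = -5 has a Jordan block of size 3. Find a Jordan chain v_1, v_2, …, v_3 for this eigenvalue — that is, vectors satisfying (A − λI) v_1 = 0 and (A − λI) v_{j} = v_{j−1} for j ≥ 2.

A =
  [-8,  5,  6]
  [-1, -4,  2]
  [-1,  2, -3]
A Jordan chain for λ = -5 of length 3:
v_1 = (-2, 0, -1)ᵀ
v_2 = (-3, -1, -1)ᵀ
v_3 = (1, 0, 0)ᵀ

Let N = A − (-5)·I. We want v_3 with N^3 v_3 = 0 but N^2 v_3 ≠ 0; then v_{j-1} := N · v_j for j = 3, …, 2.

Pick v_3 = (1, 0, 0)ᵀ.
Then v_2 = N · v_3 = (-3, -1, -1)ᵀ.
Then v_1 = N · v_2 = (-2, 0, -1)ᵀ.

Sanity check: (A − (-5)·I) v_1 = (0, 0, 0)ᵀ = 0. ✓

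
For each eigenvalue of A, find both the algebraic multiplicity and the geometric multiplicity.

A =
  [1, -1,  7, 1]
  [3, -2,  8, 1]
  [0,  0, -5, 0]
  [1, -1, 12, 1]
λ = -5: alg = 1, geom = 1; λ = 0: alg = 3, geom = 1

Step 1 — factor the characteristic polynomial to read off the algebraic multiplicities:
  χ_A(x) = x^3*(x + 5)

Step 2 — compute geometric multiplicities via the rank-nullity identity g(λ) = n − rank(A − λI):
  rank(A − (-5)·I) = 3, so dim ker(A − (-5)·I) = n − 3 = 1
  rank(A − (0)·I) = 3, so dim ker(A − (0)·I) = n − 3 = 1

Summary:
  λ = -5: algebraic multiplicity = 1, geometric multiplicity = 1
  λ = 0: algebraic multiplicity = 3, geometric multiplicity = 1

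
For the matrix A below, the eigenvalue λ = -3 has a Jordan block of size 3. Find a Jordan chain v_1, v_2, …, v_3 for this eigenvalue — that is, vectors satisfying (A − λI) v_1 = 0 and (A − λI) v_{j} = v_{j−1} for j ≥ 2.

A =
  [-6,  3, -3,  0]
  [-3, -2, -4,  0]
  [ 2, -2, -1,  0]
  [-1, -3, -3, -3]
A Jordan chain for λ = -3 of length 3:
v_1 = (-6, -2, 4, 6)ᵀ
v_2 = (-3, -3, 2, -1)ᵀ
v_3 = (1, 0, 0, 0)ᵀ

Let N = A − (-3)·I. We want v_3 with N^3 v_3 = 0 but N^2 v_3 ≠ 0; then v_{j-1} := N · v_j for j = 3, …, 2.

Pick v_3 = (1, 0, 0, 0)ᵀ.
Then v_2 = N · v_3 = (-3, -3, 2, -1)ᵀ.
Then v_1 = N · v_2 = (-6, -2, 4, 6)ᵀ.

Sanity check: (A − (-3)·I) v_1 = (0, 0, 0, 0)ᵀ = 0. ✓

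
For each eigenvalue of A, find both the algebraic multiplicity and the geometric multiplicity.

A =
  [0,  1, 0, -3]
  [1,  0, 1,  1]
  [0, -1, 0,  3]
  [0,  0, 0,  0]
λ = 0: alg = 4, geom = 2

Step 1 — factor the characteristic polynomial to read off the algebraic multiplicities:
  χ_A(x) = x^4

Step 2 — compute geometric multiplicities via the rank-nullity identity g(λ) = n − rank(A − λI):
  rank(A − (0)·I) = 2, so dim ker(A − (0)·I) = n − 2 = 2

Summary:
  λ = 0: algebraic multiplicity = 4, geometric multiplicity = 2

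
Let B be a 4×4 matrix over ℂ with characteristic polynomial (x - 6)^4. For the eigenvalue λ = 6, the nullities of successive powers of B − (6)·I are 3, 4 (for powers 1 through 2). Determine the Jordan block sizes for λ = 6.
Block sizes for λ = 6: [2, 1, 1]

From the dimensions of kernels of powers, the number of Jordan blocks of size at least j is d_j − d_{j−1} where d_j = dim ker(N^j) (with d_0 = 0). Computing the differences gives [3, 1].
The number of blocks of size exactly k is (#blocks of size ≥ k) − (#blocks of size ≥ k + 1), so the partition is: 2 block(s) of size 1, 1 block(s) of size 2.
In nonincreasing order the block sizes are [2, 1, 1].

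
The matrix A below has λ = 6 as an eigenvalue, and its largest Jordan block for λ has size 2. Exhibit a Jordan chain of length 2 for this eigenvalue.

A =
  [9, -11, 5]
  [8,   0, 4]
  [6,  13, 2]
A Jordan chain for λ = 6 of length 2:
v_1 = (-5, 10, 25)ᵀ
v_2 = (2, 1, 0)ᵀ

Let N = A − (6)·I. We want v_2 with N^2 v_2 = 0 but N^1 v_2 ≠ 0; then v_{j-1} := N · v_j for j = 2, …, 2.

Pick v_2 = (2, 1, 0)ᵀ.
Then v_1 = N · v_2 = (-5, 10, 25)ᵀ.

Sanity check: (A − (6)·I) v_1 = (0, 0, 0)ᵀ = 0. ✓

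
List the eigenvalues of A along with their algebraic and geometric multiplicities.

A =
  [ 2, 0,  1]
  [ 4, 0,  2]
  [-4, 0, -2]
λ = 0: alg = 3, geom = 2

Step 1 — factor the characteristic polynomial to read off the algebraic multiplicities:
  χ_A(x) = x^3

Step 2 — compute geometric multiplicities via the rank-nullity identity g(λ) = n − rank(A − λI):
  rank(A − (0)·I) = 1, so dim ker(A − (0)·I) = n − 1 = 2

Summary:
  λ = 0: algebraic multiplicity = 3, geometric multiplicity = 2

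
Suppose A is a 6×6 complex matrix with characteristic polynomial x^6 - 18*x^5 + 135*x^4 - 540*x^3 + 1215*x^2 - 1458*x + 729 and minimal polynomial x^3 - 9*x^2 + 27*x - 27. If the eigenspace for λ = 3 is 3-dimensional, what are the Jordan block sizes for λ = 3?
Block sizes for λ = 3: [3, 2, 1]

Step 1 — from the characteristic polynomial, algebraic multiplicity of λ = 3 is 6. From dim ker(A − (3)·I) = 3, there are exactly 3 Jordan blocks for λ = 3.
Step 2 — from the minimal polynomial, the factor (x − 3)^3 tells us the largest block for λ = 3 has size 3.
Step 3 — with total size 6, 3 blocks, and largest block 3, the block sizes (in nonincreasing order) are [3, 2, 1].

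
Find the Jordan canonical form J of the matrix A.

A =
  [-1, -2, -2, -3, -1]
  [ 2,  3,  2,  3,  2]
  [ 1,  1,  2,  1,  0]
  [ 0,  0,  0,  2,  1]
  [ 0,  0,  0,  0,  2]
J_1(1) ⊕ J_1(1) ⊕ J_3(2)

The characteristic polynomial is
  det(x·I − A) = x^5 - 8*x^4 + 25*x^3 - 38*x^2 + 28*x - 8 = (x - 2)^3*(x - 1)^2

Eigenvalues and multiplicities (the geometric multiplicity of λ is n − rank(A − λI), which equals the number of Jordan blocks for λ):
  λ = 1: algebraic multiplicity = 2, geometric multiplicity = 2
  λ = 2: algebraic multiplicity = 3, geometric multiplicity = 1

Determining the block sizes for each eigenvalue:
  λ = 1: gm = am = 2, so every block has size 1 → block sizes [1, 1]
  λ = 2: one block (gm = 1), so the single block has size am = 3 → block sizes [3]

Assembling the blocks gives a Jordan form
J =
  [1, 0, 0, 0, 0]
  [0, 1, 0, 0, 0]
  [0, 0, 2, 1, 0]
  [0, 0, 0, 2, 1]
  [0, 0, 0, 0, 2]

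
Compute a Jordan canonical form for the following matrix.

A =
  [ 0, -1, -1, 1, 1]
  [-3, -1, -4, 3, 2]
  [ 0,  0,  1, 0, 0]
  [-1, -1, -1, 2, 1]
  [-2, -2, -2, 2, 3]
J_3(1) ⊕ J_1(1) ⊕ J_1(1)

The characteristic polynomial is
  det(x·I − A) = x^5 - 5*x^4 + 10*x^3 - 10*x^2 + 5*x - 1 = (x - 1)^5

Eigenvalues and multiplicities (the geometric multiplicity of λ is n − rank(A − λI), which equals the number of Jordan blocks for λ):
  λ = 1: algebraic multiplicity = 5, geometric multiplicity = 3

Determining the block sizes for each eigenvalue:
  λ = 1: with am = 5 and gm = 3, the partition is not yet determined (e.g. several partitions of 5 into 3 parts exist). Let N = A − (1)·I. Computing rank(N^1) = 2, rank(N^2) = 1, rank(N^3) = 0; the number of blocks of size ≥ j is rank(N^{j−1}) − rank(N^j), giving [3, 1, 1]. So we have 1 block(s) of size 3, 2 block(s) of size 1 → block sizes [3, 1, 1]

Assembling the blocks gives a Jordan form
J =
  [1, 1, 0, 0, 0]
  [0, 1, 1, 0, 0]
  [0, 0, 1, 0, 0]
  [0, 0, 0, 1, 0]
  [0, 0, 0, 0, 1]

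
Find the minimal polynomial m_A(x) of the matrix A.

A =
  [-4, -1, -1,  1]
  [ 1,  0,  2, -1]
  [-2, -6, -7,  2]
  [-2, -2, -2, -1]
x^3 + 9*x^2 + 27*x + 27

The characteristic polynomial is χ_A(x) = (x + 3)^4, so the eigenvalues are known. The minimal polynomial is
  m_A(x) = Π_λ (x − λ)^{k_λ}
where k_λ is the size of the *largest* Jordan block for λ (equivalently, the smallest k with (A − λI)^k v = 0 for every generalised eigenvector v of λ).

  λ = -3: largest Jordan block has size 3, contributing (x + 3)^3

So m_A(x) = (x + 3)^3 = x^3 + 9*x^2 + 27*x + 27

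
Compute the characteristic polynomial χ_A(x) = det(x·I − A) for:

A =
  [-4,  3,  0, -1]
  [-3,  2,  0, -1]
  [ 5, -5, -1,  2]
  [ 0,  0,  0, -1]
x^4 + 4*x^3 + 6*x^2 + 4*x + 1

Expanding det(x·I − A) (e.g. by cofactor expansion or by noting that A is similar to its Jordan form J, which has the same characteristic polynomial as A) gives
  χ_A(x) = x^4 + 4*x^3 + 6*x^2 + 4*x + 1
which factors as (x + 1)^4. The eigenvalues (with algebraic multiplicities) are λ = -1 with multiplicity 4.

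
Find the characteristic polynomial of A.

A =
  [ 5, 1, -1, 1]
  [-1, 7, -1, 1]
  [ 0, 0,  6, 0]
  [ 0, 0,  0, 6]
x^4 - 24*x^3 + 216*x^2 - 864*x + 1296

Expanding det(x·I − A) (e.g. by cofactor expansion or by noting that A is similar to its Jordan form J, which has the same characteristic polynomial as A) gives
  χ_A(x) = x^4 - 24*x^3 + 216*x^2 - 864*x + 1296
which factors as (x - 6)^4. The eigenvalues (with algebraic multiplicities) are λ = 6 with multiplicity 4.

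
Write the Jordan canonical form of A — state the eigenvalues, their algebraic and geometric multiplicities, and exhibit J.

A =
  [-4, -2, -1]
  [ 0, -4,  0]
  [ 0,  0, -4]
J_2(-4) ⊕ J_1(-4)

The characteristic polynomial is
  det(x·I − A) = x^3 + 12*x^2 + 48*x + 64 = (x + 4)^3

Eigenvalues and multiplicities (the geometric multiplicity of λ is n − rank(A − λI), which equals the number of Jordan blocks for λ):
  λ = -4: algebraic multiplicity = 3, geometric multiplicity = 2

Determining the block sizes for each eigenvalue:
  λ = -4: 2 blocks summing to 3 forces exactly one block of size 2 and the rest size 1 → block sizes [2, 1]

Assembling the blocks gives a Jordan form
J =
  [-4,  1,  0]
  [ 0, -4,  0]
  [ 0,  0, -4]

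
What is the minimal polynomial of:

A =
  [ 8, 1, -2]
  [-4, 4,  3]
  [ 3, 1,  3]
x^3 - 15*x^2 + 75*x - 125

The characteristic polynomial is χ_A(x) = (x - 5)^3, so the eigenvalues are known. The minimal polynomial is
  m_A(x) = Π_λ (x − λ)^{k_λ}
where k_λ is the size of the *largest* Jordan block for λ (equivalently, the smallest k with (A − λI)^k v = 0 for every generalised eigenvector v of λ).

  λ = 5: largest Jordan block has size 3, contributing (x − 5)^3

So m_A(x) = (x - 5)^3 = x^3 - 15*x^2 + 75*x - 125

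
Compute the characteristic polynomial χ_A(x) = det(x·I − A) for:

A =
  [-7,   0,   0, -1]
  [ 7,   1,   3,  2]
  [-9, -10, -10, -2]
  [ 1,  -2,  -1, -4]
x^4 + 20*x^3 + 150*x^2 + 500*x + 625

Expanding det(x·I − A) (e.g. by cofactor expansion or by noting that A is similar to its Jordan form J, which has the same characteristic polynomial as A) gives
  χ_A(x) = x^4 + 20*x^3 + 150*x^2 + 500*x + 625
which factors as (x + 5)^4. The eigenvalues (with algebraic multiplicities) are λ = -5 with multiplicity 4.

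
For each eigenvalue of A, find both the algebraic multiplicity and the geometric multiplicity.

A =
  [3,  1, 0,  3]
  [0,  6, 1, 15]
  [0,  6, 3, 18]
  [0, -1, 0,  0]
λ = 3: alg = 4, geom = 2

Step 1 — factor the characteristic polynomial to read off the algebraic multiplicities:
  χ_A(x) = (x - 3)^4

Step 2 — compute geometric multiplicities via the rank-nullity identity g(λ) = n − rank(A − λI):
  rank(A − (3)·I) = 2, so dim ker(A − (3)·I) = n − 2 = 2

Summary:
  λ = 3: algebraic multiplicity = 4, geometric multiplicity = 2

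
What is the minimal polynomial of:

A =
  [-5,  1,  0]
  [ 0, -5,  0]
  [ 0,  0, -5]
x^2 + 10*x + 25

The characteristic polynomial is χ_A(x) = (x + 5)^3, so the eigenvalues are known. The minimal polynomial is
  m_A(x) = Π_λ (x − λ)^{k_λ}
where k_λ is the size of the *largest* Jordan block for λ (equivalently, the smallest k with (A − λI)^k v = 0 for every generalised eigenvector v of λ).

  λ = -5: largest Jordan block has size 2, contributing (x + 5)^2

So m_A(x) = (x + 5)^2 = x^2 + 10*x + 25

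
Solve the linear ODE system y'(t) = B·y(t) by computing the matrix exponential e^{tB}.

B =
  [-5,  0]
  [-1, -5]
e^{tB} =
  [exp(-5*t), 0]
  [-t*exp(-5*t), exp(-5*t)]

Strategy: write B = P · J · P⁻¹ where J is a Jordan canonical form, so e^{tB} = P · e^{tJ} · P⁻¹, and e^{tJ} can be computed block-by-block.

B has Jordan form
J =
  [-5,  1]
  [ 0, -5]
(up to reordering of blocks).

Per-block formulas:
  For a 2×2 Jordan block J_2(-5): exp(t · J_2(-5)) = e^(-5t)·(I + t·N), where N is the 2×2 nilpotent shift.

After assembling e^{tJ} and conjugating by P, we get:

e^{tB} =
  [exp(-5*t), 0]
  [-t*exp(-5*t), exp(-5*t)]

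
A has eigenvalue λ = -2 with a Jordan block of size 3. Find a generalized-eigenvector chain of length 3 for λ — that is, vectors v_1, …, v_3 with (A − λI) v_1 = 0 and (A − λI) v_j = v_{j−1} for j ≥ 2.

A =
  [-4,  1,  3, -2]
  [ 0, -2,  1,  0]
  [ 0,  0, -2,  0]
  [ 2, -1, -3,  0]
A Jordan chain for λ = -2 of length 3:
v_1 = (1, 0, 0, -1)ᵀ
v_2 = (3, 1, 0, -3)ᵀ
v_3 = (0, 0, 1, 0)ᵀ

Let N = A − (-2)·I. We want v_3 with N^3 v_3 = 0 but N^2 v_3 ≠ 0; then v_{j-1} := N · v_j for j = 3, …, 2.

Pick v_3 = (0, 0, 1, 0)ᵀ.
Then v_2 = N · v_3 = (3, 1, 0, -3)ᵀ.
Then v_1 = N · v_2 = (1, 0, 0, -1)ᵀ.

Sanity check: (A − (-2)·I) v_1 = (0, 0, 0, 0)ᵀ = 0. ✓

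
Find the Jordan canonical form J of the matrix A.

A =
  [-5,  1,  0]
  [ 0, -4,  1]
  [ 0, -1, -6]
J_3(-5)

The characteristic polynomial is
  det(x·I − A) = x^3 + 15*x^2 + 75*x + 125 = (x + 5)^3

Eigenvalues and multiplicities (the geometric multiplicity of λ is n − rank(A − λI), which equals the number of Jordan blocks for λ):
  λ = -5: algebraic multiplicity = 3, geometric multiplicity = 1

Determining the block sizes for each eigenvalue:
  λ = -5: one block (gm = 1), so the single block has size am = 3 → block sizes [3]

Assembling the blocks gives a Jordan form
J =
  [-5,  1,  0]
  [ 0, -5,  1]
  [ 0,  0, -5]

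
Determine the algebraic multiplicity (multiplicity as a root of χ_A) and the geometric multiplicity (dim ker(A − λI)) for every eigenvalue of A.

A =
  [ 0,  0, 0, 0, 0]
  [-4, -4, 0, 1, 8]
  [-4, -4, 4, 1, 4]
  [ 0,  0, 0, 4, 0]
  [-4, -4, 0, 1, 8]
λ = 0: alg = 2, geom = 2; λ = 4: alg = 3, geom = 2

Step 1 — factor the characteristic polynomial to read off the algebraic multiplicities:
  χ_A(x) = x^2*(x - 4)^3

Step 2 — compute geometric multiplicities via the rank-nullity identity g(λ) = n − rank(A − λI):
  rank(A − (0)·I) = 3, so dim ker(A − (0)·I) = n − 3 = 2
  rank(A − (4)·I) = 3, so dim ker(A − (4)·I) = n − 3 = 2

Summary:
  λ = 0: algebraic multiplicity = 2, geometric multiplicity = 2
  λ = 4: algebraic multiplicity = 3, geometric multiplicity = 2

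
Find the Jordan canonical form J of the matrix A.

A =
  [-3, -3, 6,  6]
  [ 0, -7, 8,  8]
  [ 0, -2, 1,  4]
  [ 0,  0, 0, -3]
J_2(-3) ⊕ J_1(-3) ⊕ J_1(-3)

The characteristic polynomial is
  det(x·I − A) = x^4 + 12*x^3 + 54*x^2 + 108*x + 81 = (x + 3)^4

Eigenvalues and multiplicities (the geometric multiplicity of λ is n − rank(A − λI), which equals the number of Jordan blocks for λ):
  λ = -3: algebraic multiplicity = 4, geometric multiplicity = 3

Determining the block sizes for each eigenvalue:
  λ = -3: 3 blocks summing to 4 forces exactly one block of size 2 and the rest size 1 → block sizes [2, 1, 1]

Assembling the blocks gives a Jordan form
J =
  [-3,  1,  0,  0]
  [ 0, -3,  0,  0]
  [ 0,  0, -3,  0]
  [ 0,  0,  0, -3]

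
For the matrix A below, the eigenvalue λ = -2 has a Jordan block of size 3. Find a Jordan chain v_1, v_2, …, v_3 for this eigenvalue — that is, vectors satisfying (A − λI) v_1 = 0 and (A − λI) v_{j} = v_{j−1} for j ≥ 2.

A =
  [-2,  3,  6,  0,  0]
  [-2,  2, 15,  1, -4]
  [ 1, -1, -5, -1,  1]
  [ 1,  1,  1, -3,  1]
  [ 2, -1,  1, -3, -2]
A Jordan chain for λ = -2 of length 3:
v_1 = (6, 0, 0, 4, -2)ᵀ
v_2 = (3, 4, -1, 1, -1)ᵀ
v_3 = (0, 1, 0, 0, 0)ᵀ

Let N = A − (-2)·I. We want v_3 with N^3 v_3 = 0 but N^2 v_3 ≠ 0; then v_{j-1} := N · v_j for j = 3, …, 2.

Pick v_3 = (0, 1, 0, 0, 0)ᵀ.
Then v_2 = N · v_3 = (3, 4, -1, 1, -1)ᵀ.
Then v_1 = N · v_2 = (6, 0, 0, 4, -2)ᵀ.

Sanity check: (A − (-2)·I) v_1 = (0, 0, 0, 0, 0)ᵀ = 0. ✓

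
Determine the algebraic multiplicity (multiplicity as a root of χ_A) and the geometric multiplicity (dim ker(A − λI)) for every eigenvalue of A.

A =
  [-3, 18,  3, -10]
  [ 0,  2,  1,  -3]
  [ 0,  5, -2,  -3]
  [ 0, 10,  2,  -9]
λ = -3: alg = 4, geom = 2

Step 1 — factor the characteristic polynomial to read off the algebraic multiplicities:
  χ_A(x) = (x + 3)^4

Step 2 — compute geometric multiplicities via the rank-nullity identity g(λ) = n − rank(A − λI):
  rank(A − (-3)·I) = 2, so dim ker(A − (-3)·I) = n − 2 = 2

Summary:
  λ = -3: algebraic multiplicity = 4, geometric multiplicity = 2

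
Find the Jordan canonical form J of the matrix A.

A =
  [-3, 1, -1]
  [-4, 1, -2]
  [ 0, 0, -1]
J_2(-1) ⊕ J_1(-1)

The characteristic polynomial is
  det(x·I − A) = x^3 + 3*x^2 + 3*x + 1 = (x + 1)^3

Eigenvalues and multiplicities (the geometric multiplicity of λ is n − rank(A − λI), which equals the number of Jordan blocks for λ):
  λ = -1: algebraic multiplicity = 3, geometric multiplicity = 2

Determining the block sizes for each eigenvalue:
  λ = -1: 2 blocks summing to 3 forces exactly one block of size 2 and the rest size 1 → block sizes [2, 1]

Assembling the blocks gives a Jordan form
J =
  [-1,  1,  0]
  [ 0, -1,  0]
  [ 0,  0, -1]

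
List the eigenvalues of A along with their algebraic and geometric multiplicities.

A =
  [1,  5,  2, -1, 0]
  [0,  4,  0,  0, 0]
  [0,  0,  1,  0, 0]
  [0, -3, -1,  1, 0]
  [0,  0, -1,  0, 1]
λ = 1: alg = 4, geom = 2; λ = 4: alg = 1, geom = 1

Step 1 — factor the characteristic polynomial to read off the algebraic multiplicities:
  χ_A(x) = (x - 4)*(x - 1)^4

Step 2 — compute geometric multiplicities via the rank-nullity identity g(λ) = n − rank(A − λI):
  rank(A − (1)·I) = 3, so dim ker(A − (1)·I) = n − 3 = 2
  rank(A − (4)·I) = 4, so dim ker(A − (4)·I) = n − 4 = 1

Summary:
  λ = 1: algebraic multiplicity = 4, geometric multiplicity = 2
  λ = 4: algebraic multiplicity = 1, geometric multiplicity = 1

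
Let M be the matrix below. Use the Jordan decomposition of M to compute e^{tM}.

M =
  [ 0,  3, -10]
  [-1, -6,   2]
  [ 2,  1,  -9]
e^{tM} =
  [t^2*exp(-5*t) + 5*t*exp(-5*t) + exp(-5*t), t^2*exp(-5*t) + 3*t*exp(-5*t), -2*t^2*exp(-5*t) - 10*t*exp(-5*t)]
  [-t*exp(-5*t), -t*exp(-5*t) + exp(-5*t), 2*t*exp(-5*t)]
  [t^2*exp(-5*t)/2 + 2*t*exp(-5*t), t^2*exp(-5*t)/2 + t*exp(-5*t), -t^2*exp(-5*t) - 4*t*exp(-5*t) + exp(-5*t)]

Strategy: write M = P · J · P⁻¹ where J is a Jordan canonical form, so e^{tM} = P · e^{tJ} · P⁻¹, and e^{tJ} can be computed block-by-block.

M has Jordan form
J =
  [-5,  1,  0]
  [ 0, -5,  1]
  [ 0,  0, -5]
(up to reordering of blocks).

Per-block formulas:
  For a 3×3 Jordan block J_3(-5): exp(t · J_3(-5)) = e^(-5t)·(I + t·N + (t^2/2)·N^2), where N is the 3×3 nilpotent shift.

After assembling e^{tJ} and conjugating by P, we get:

e^{tM} =
  [t^2*exp(-5*t) + 5*t*exp(-5*t) + exp(-5*t), t^2*exp(-5*t) + 3*t*exp(-5*t), -2*t^2*exp(-5*t) - 10*t*exp(-5*t)]
  [-t*exp(-5*t), -t*exp(-5*t) + exp(-5*t), 2*t*exp(-5*t)]
  [t^2*exp(-5*t)/2 + 2*t*exp(-5*t), t^2*exp(-5*t)/2 + t*exp(-5*t), -t^2*exp(-5*t) - 4*t*exp(-5*t) + exp(-5*t)]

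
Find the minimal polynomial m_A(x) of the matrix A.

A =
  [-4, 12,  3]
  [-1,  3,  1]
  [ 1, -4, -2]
x^2 + 2*x + 1

The characteristic polynomial is χ_A(x) = (x + 1)^3, so the eigenvalues are known. The minimal polynomial is
  m_A(x) = Π_λ (x − λ)^{k_λ}
where k_λ is the size of the *largest* Jordan block for λ (equivalently, the smallest k with (A − λI)^k v = 0 for every generalised eigenvector v of λ).

  λ = -1: largest Jordan block has size 2, contributing (x + 1)^2

So m_A(x) = (x + 1)^2 = x^2 + 2*x + 1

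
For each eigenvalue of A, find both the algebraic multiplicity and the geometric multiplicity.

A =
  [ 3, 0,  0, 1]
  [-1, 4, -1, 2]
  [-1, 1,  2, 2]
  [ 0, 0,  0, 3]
λ = 3: alg = 4, geom = 2

Step 1 — factor the characteristic polynomial to read off the algebraic multiplicities:
  χ_A(x) = (x - 3)^4

Step 2 — compute geometric multiplicities via the rank-nullity identity g(λ) = n − rank(A − λI):
  rank(A − (3)·I) = 2, so dim ker(A − (3)·I) = n − 2 = 2

Summary:
  λ = 3: algebraic multiplicity = 4, geometric multiplicity = 2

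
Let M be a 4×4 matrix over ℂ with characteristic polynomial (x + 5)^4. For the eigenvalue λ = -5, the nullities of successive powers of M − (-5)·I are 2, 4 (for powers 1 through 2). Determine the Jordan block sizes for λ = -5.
Block sizes for λ = -5: [2, 2]

From the dimensions of kernels of powers, the number of Jordan blocks of size at least j is d_j − d_{j−1} where d_j = dim ker(N^j) (with d_0 = 0). Computing the differences gives [2, 2].
The number of blocks of size exactly k is (#blocks of size ≥ k) − (#blocks of size ≥ k + 1), so the partition is: 2 block(s) of size 2.
In nonincreasing order the block sizes are [2, 2].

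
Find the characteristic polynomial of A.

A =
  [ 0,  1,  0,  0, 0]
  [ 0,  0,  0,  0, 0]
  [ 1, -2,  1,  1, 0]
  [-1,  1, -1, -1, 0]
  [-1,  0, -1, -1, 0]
x^5

Expanding det(x·I − A) (e.g. by cofactor expansion or by noting that A is similar to its Jordan form J, which has the same characteristic polynomial as A) gives
  χ_A(x) = x^5
which factors as x^5. The eigenvalues (with algebraic multiplicities) are λ = 0 with multiplicity 5.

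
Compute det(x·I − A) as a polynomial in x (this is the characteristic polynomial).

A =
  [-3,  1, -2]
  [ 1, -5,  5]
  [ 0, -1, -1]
x^3 + 9*x^2 + 27*x + 27

Expanding det(x·I − A) (e.g. by cofactor expansion or by noting that A is similar to its Jordan form J, which has the same characteristic polynomial as A) gives
  χ_A(x) = x^3 + 9*x^2 + 27*x + 27
which factors as (x + 3)^3. The eigenvalues (with algebraic multiplicities) are λ = -3 with multiplicity 3.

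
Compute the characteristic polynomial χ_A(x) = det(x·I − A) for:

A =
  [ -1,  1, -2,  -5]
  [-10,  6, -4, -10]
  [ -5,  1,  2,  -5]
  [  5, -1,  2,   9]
x^4 - 16*x^3 + 96*x^2 - 256*x + 256

Expanding det(x·I − A) (e.g. by cofactor expansion or by noting that A is similar to its Jordan form J, which has the same characteristic polynomial as A) gives
  χ_A(x) = x^4 - 16*x^3 + 96*x^2 - 256*x + 256
which factors as (x - 4)^4. The eigenvalues (with algebraic multiplicities) are λ = 4 with multiplicity 4.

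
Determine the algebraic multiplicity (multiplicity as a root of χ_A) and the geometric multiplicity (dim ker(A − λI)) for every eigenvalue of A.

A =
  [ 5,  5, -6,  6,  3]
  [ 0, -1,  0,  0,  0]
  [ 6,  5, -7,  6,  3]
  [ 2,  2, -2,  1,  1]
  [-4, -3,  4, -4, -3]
λ = -1: alg = 5, geom = 3

Step 1 — factor the characteristic polynomial to read off the algebraic multiplicities:
  χ_A(x) = (x + 1)^5

Step 2 — compute geometric multiplicities via the rank-nullity identity g(λ) = n − rank(A − λI):
  rank(A − (-1)·I) = 2, so dim ker(A − (-1)·I) = n − 2 = 3

Summary:
  λ = -1: algebraic multiplicity = 5, geometric multiplicity = 3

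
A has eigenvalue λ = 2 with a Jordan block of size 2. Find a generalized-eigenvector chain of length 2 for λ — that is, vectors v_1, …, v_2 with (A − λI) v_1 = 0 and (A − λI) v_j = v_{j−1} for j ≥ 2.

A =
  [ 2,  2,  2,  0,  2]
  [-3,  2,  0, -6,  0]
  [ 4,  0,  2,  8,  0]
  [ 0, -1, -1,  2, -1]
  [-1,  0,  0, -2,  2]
A Jordan chain for λ = 2 of length 2:
v_1 = (0, -3, 4, 0, -1)ᵀ
v_2 = (1, 0, 0, 0, 0)ᵀ

Let N = A − (2)·I. We want v_2 with N^2 v_2 = 0 but N^1 v_2 ≠ 0; then v_{j-1} := N · v_j for j = 2, …, 2.

Pick v_2 = (1, 0, 0, 0, 0)ᵀ.
Then v_1 = N · v_2 = (0, -3, 4, 0, -1)ᵀ.

Sanity check: (A − (2)·I) v_1 = (0, 0, 0, 0, 0)ᵀ = 0. ✓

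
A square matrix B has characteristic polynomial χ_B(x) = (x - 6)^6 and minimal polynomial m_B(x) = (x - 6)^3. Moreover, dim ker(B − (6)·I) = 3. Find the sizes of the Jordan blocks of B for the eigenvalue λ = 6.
Block sizes for λ = 6: [3, 2, 1]

Step 1 — from the characteristic polynomial, algebraic multiplicity of λ = 6 is 6. From dim ker(B − (6)·I) = 3, there are exactly 3 Jordan blocks for λ = 6.
Step 2 — from the minimal polynomial, the factor (x − 6)^3 tells us the largest block for λ = 6 has size 3.
Step 3 — with total size 6, 3 blocks, and largest block 3, the block sizes (in nonincreasing order) are [3, 2, 1].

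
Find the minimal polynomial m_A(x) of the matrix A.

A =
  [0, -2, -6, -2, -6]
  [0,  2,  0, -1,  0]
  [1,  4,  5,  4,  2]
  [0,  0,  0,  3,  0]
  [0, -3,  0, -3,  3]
x^2 - 5*x + 6

The characteristic polynomial is χ_A(x) = (x - 3)^3*(x - 2)^2, so the eigenvalues are known. The minimal polynomial is
  m_A(x) = Π_λ (x − λ)^{k_λ}
where k_λ is the size of the *largest* Jordan block for λ (equivalently, the smallest k with (A − λI)^k v = 0 for every generalised eigenvector v of λ).

  λ = 2: largest Jordan block has size 1, contributing (x − 2)
  λ = 3: largest Jordan block has size 1, contributing (x − 3)

So m_A(x) = (x - 3)*(x - 2) = x^2 - 5*x + 6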